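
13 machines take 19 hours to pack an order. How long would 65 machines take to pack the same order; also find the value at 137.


Inverse proportion: x × y = constant
k = 13 × 19 = 247
At x=65: k/65 = 3.80
At x=137: k/137 = 1.80
= 3.80 and 1.80

3.80 and 1.80


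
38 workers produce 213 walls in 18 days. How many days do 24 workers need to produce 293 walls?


Days ∝ work / workers, so d₂ = d₁ × (m₁/m₂) × (w₂/w₁)
Workers factor (inverse): 38/24 ≈ 1.5833
Work factor (direct): 293/213 ≈ 1.3756
d₂ = 18 × 38/24 × 293/213 = (18 × 38 × 293) / (24 × 213) = 200412/5112
≈ 39.20 days

39.20 days


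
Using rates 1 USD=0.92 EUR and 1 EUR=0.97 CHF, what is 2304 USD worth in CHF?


Step 1: 2304 USD × 0.92 = 2119.68 EUR
Step 2: 2119.68 EUR × 0.97 = 2056.09 CHF
Implied rate USD→CHF = 0.92 × 0.97 = 0.8924
= 2056.09 CHF

2056.09 CHF


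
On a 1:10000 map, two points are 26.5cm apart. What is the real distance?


Real distance = map distance × scale
= 26.5cm × 10000
= 265000 cm = 2650.0 m
= 2.650 km

2.650 km


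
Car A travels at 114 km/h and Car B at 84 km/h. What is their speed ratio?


Ratio = 114:84
GCD = 6
Simplified = 19:14
Time ratio (same distance) = 14:19
Speed ratio = 19:14

19:14


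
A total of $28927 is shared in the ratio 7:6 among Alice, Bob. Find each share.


Total parts = 7 + 6 = 13
Alice: 28927 × 7/13 = 15576.08
Bob: 28927 × 6/13 = 13350.92
= Alice: $15576.08, Bob: $13350.92

Alice: $15576.08, Bob: $13350.92


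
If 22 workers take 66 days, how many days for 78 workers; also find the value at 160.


Inverse proportion: x × y = constant
k = 22 × 66 = 1452
At x=78: k/78 = 18.62
At x=160: k/160 = 9.08
= 18.62 and 9.08

18.62 and 9.08


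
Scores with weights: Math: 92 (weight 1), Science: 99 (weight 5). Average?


Numerator = 92×1 + 99×5
= 92 + 495
= 587
Total weight = 6
Weighted avg = 587/6
= 97.83

97.83


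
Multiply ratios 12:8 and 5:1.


Compound ratio = (12×5) : (8×1)
= 60:8
GCD = 4
= 15:2

15:2


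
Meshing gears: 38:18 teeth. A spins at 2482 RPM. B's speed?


Gear ratio = 38:18 = 19:9
RPM_B = RPM_A × (teeth_A / teeth_B)
= 2482 × (38/18)
= 5239.8 RPM

5239.8 RPM


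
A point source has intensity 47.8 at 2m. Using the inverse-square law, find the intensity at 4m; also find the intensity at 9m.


I₁d₁² = I₂d₂²
I at 4m = 47.8 × (2/4)² = 47.8 × 4/16 = 191.2/16 = 11.9500
I at 9m = 47.8 × (2/9)² = 47.8 × 4/81 = 191.2/81 ≈ 2.3605
= 11.9500 and 2.3605

11.9500 and 2.3605


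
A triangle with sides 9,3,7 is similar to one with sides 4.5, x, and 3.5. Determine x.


Scale factor = 4.5/9 = 0.5
Missing side = 3 × 0.5
= 1.5

1.5


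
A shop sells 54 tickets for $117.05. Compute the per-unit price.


Unit rate = total / quantity
= 117.05 / 54
= $2.17 per unit

$2.17 per unit


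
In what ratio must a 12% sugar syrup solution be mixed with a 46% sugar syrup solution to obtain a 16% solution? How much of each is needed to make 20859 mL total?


Let x parts of 12% mix with y parts of 46%.
12x + 46y = 16(x + y)
12x + 46y = 16x + 16y
x(12 - 16) = y(16 - 46)
x/y = (46 - 16)/(16 - 12) = 30/4
Simplify: 15:2
Total parts = 17; one part = 20859/17 = 1227.00 mL
12% solution: 15×1227.00 = 18405.00 mL
46% solution: 2×1227.00 = 2454.00 mL
= ratio 15:2; 18405.00 mL and 2454.00 mL

ratio 15:2; 18405.00 mL and 2454.00 mL


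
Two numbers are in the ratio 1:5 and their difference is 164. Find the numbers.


Let A = 1k, B = 5k.
5k - 1k = 164
4k = 164 → k = 164/4 = 41
A = 1×41 = 41, B = 5×41 = 205
= A = 41, B = 205

A = 41, B = 205


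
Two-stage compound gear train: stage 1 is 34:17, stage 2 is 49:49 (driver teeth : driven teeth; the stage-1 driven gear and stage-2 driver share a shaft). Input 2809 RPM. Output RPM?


Stage 1: RPM_B = RPM_A × t_A/t_B = 2809 × 34/17 = 95506/17 = 5618.00
B and C share a shaft → RPM_C = RPM_B
Stage 2: RPM_D = RPM_C × t_C/t_D = RPM_A × (t_A×t_C)/(t_B×t_D)
Overall ratio = (34×49)/(17×49) = 1666/833
RPM_D = 2809 × 1666/833 = 4679794/833
= 5618.00 RPM

5618.00 RPM


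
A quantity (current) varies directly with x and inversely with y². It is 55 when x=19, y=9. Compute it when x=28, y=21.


z = k·x/y²
Solve for k using the known point: k = z·y²/x = 55×81/19 = 4455/19 ≈ 234.4737
Now evaluate at x=28, y=21:
z = k × 28 / 441 = (4455 × 28) / (19 × 441) = 124740/8379
≈ 14.8872

14.8872


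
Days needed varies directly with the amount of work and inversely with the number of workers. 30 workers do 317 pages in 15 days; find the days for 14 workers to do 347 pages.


Days ∝ work / workers, so d₂ = d₁ × (m₁/m₂) × (w₂/w₁)
Workers factor (inverse): 30/14 ≈ 2.1429
Work factor (direct): 347/317 ≈ 1.0946
d₂ = 15 × 30/14 × 347/317 = (15 × 30 × 347) / (14 × 317) = 156150/4438
≈ 35.18 days

35.18 days


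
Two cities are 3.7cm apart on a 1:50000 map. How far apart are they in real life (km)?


Real distance = map distance × scale
= 3.7cm × 50000
= 185000 cm = 1850.0 m
= 1.850 km

1.850 km


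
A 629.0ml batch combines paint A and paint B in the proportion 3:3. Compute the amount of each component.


Total parts = 3 + 3 = 6
paint A: 629.0 × 3/6 = 314.5ml
paint B: 629.0 × 3/6 = 314.5ml
= 314.5ml and 314.5ml

314.5ml and 314.5ml


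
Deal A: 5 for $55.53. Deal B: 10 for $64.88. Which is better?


Deal A: $55.53/5 = $11.1060/unit
Deal B: $64.88/10 = $6.4880/unit
B is cheaper per unit
= Deal B

Deal B


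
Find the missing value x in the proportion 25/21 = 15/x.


Cross multiply: 25 × x = 21 × 15
25x = 315
x = 315 / 25
= 12.60

12.60


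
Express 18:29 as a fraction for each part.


Total parts = 18 + 29 = 47
First part: 18/47 = 18/47
Second part: 29/47 = 29/47
= 18/47 and 29/47

18/47 and 29/47


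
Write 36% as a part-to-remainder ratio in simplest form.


36% means 36 parts out of 100; remainder = 64
Part : remainder = 36:64
GCD = 4
= 9:16

9:16


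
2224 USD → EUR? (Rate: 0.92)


Amount × rate = 2224 × 0.92
= 2046.08 EUR

2046.08 EUR


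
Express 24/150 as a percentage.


Percentage = (part / whole) × 100
= (24 / 150) × 100
= 16.00%

16.00%


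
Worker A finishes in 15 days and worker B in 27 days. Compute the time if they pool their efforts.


Rate of A = 1/15 per day
Rate of B = 1/27 per day
Combined rate = 1/15 + 1/27 = 42/405 ≈ 0.1037 per day
Days = 1 / combined rate = 405/42
≈ 9.64 days

9.64 days


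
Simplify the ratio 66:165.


GCD(66, 165) = 33
66/33 : 165/33
= 2:5

2:5


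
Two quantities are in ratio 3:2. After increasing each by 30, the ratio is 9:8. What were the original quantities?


Let A = 3k, B = 2k.
(3k + 30) / (2k + 30) = 9/8
Cross-multiply: 8(3k + 30) = 9(2k + 30)
24k + 240 = 18k + 270
24k - 18k = 270 - 240
6k = 30
k = 30/6 = 5
A = 3×5 = 15, B = 2×5 = 10
= A = 15, B = 10

A = 15, B = 10


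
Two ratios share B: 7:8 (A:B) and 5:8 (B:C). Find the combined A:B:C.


Match B: multiply A:B by 5 → 35:40
Multiply B:C by 8 → 40:64
Combined: 35:40:64
GCD = 1
= 35:40:64

35:40:64


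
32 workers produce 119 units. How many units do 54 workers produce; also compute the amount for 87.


Direct proportion: y/x = constant
k = 119/32 ≈ 3.7188
y at x=54: k × 54 = 119 × 54 / 32 = 6426/32 ≈ 200.81
y at x=87: k × 87 = 119 × 87 / 32 = 10353/32 ≈ 323.53
= 200.81 and 323.53

200.81 and 323.53


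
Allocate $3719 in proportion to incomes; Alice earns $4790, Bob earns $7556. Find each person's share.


Total income = 4790 + 7556 = $12346
Alice: $3719 × 4790/12346 = $1442.90
Bob: $3719 × 7556/12346 = $2276.10
= Alice: $1442.90, Bob: $2276.10

Alice: $1442.90, Bob: $2276.10


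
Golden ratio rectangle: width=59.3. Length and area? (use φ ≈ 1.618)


φ = (1 + √5) / 2 ≈ 1.618
Length = width × φ = 59.3 × 1.618 = 95.9474
≈ 95.95
Area = width × length = 59.3 × 95.9474 = 5689.68082 ≈ 5689.68
= Length: 95.95, Area: 5689.68

Length: 95.95, Area: 5689.68


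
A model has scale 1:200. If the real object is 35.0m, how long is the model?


Model size = real / scale
= 35.0 / 200
= 0.1750 m

0.1750 m


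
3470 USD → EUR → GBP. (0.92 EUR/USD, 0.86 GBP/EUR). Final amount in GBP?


Step 1: 3470 USD × 0.92 = 3192.40 EUR
Step 2: 3192.40 EUR × 0.86 = 2745.46 GBP
Implied rate USD→GBP = 0.92 × 0.86 = 0.7912
= 2745.46 GBP

2745.46 GBP


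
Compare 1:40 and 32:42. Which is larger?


1/40 = 0.0250
32/42 = 0.7619
0.0250 < 0.7619, so 1:40 is less
= 32:42

32:42


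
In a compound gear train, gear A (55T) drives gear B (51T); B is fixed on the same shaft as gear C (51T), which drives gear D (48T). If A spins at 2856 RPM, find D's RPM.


Stage 1: RPM_B = RPM_A × t_A/t_B = 2856 × 55/51 = 157080/51 = 3080.00
B and C share a shaft → RPM_C = RPM_B
Stage 2: RPM_D = RPM_C × t_C/t_D = RPM_A × (t_A×t_C)/(t_B×t_D)
Overall ratio = (55×51)/(51×48) = 2805/2448
RPM_D = 2856 × 2805/2448 = 8011080/2448
= 3272.50 RPM

3272.50 RPM


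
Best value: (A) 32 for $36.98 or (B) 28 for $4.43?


Deal A: $36.98/32 = $1.1556/unit
Deal B: $4.43/28 = $0.1582/unit
B is cheaper per unit
= Deal B

Deal B


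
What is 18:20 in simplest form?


GCD(18, 20) = 2
18/2 : 20/2
= 9:10

9:10


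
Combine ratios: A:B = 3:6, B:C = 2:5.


Match B: multiply A:B by 2 → 6:12
Multiply B:C by 6 → 12:30
Combined: 6:12:30
GCD = 6
= 1:2:5

1:2:5


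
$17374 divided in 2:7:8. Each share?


Total parts = 2 + 7 + 8 = 17
Part 1: 17374 × 2/17 = 2044.00
Part 2: 17374 × 7/17 = 7154.00
Part 3: 17374 × 8/17 = 8176.00
= Part 1: $2044.00, Part 2: $7154.00, Part 3: $8176.00

Part 1: $2044.00, Part 2: $7154.00, Part 3: $8176.00


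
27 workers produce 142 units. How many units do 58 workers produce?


Direct proportion: y/x = constant
k = 142/27 ≈ 5.2593
y₂ = k × 58 = 142 × 58 / 27 = 8236/27
≈ 305.04

305.04


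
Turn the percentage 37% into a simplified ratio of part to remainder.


37% means 37 parts out of 100; remainder = 63
Part : remainder = 37:63
GCD = 1
= 37:63

37:63


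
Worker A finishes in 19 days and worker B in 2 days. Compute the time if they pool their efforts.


Rate of A = 1/19 per day
Rate of B = 1/2 per day
Combined rate = 1/19 + 1/2 = 21/38 ≈ 0.5526 per day
Days = 1 / combined rate = 38/21
≈ 1.81 days

1.81 days


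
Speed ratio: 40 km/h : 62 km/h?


Ratio = 40:62
GCD = 2
Simplified = 20:31
Time ratio (same distance) = 31:20
Speed ratio = 20:31

20:31


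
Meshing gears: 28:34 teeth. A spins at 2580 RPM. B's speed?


Gear ratio = 28:34 = 14:17
RPM_B = RPM_A × (teeth_A / teeth_B)
= 2580 × (28/34)
= 2124.7 RPM

2124.7 RPM


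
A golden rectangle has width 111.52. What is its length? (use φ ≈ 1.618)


φ = (1 + √5) / 2 ≈ 1.618
Length = width × φ = 111.52 × 1.618 = 180.43936
≈ 180.44

180.44


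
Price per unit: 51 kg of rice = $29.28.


Unit rate = total / quantity
= 29.28 / 51
= $0.57 per unit

$0.57 per unit


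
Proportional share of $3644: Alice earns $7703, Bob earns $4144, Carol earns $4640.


Total income = 7703 + 4144 + 4640 = $16487
Alice: $3644 × 7703/16487 = $1702.54
Bob: $3644 × 4144/16487 = $915.92
Carol: $3644 × 4640/16487 = $1025.54
= Alice: $1702.54, Bob: $915.92, Carol: $1025.54

Alice: $1702.54, Bob: $915.92, Carol: $1025.54


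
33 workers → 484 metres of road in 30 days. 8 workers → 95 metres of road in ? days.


Days ∝ work / workers, so d₂ = d₁ × (m₁/m₂) × (w₂/w₁)
Workers factor (inverse): 33/8 = 4.1250
Work factor (direct): 95/484 ≈ 0.1963
d₂ = 30 × 33/8 × 95/484 = (30 × 33 × 95) / (8 × 484) = 94050/3872
≈ 24.29 days

24.29 days


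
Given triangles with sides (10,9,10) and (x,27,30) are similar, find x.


Scale factor = 27/9 = 3
Missing side = 10 × 3
= 30.0

30.0


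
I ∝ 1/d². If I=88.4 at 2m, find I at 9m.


I₁d₁² = I₂d₂²
I₂ = I₁ × (d₁/d₂)²
= 88.4 × (2/9)²
= 88.4 × 4/81
= 353.6/81
≈ 4.3654

4.3654


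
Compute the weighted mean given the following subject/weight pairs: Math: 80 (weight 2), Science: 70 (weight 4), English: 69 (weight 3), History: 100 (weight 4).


Numerator = 80×2 + 70×4 + 69×3 + 100×4
= 160 + 280 + 207 + 400
= 1047
Total weight = 13
Weighted avg = 1047/13
= 80.54

80.54


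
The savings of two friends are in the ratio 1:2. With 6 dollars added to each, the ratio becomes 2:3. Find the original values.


Let A = 1k, B = 2k.
(1k + 6) / (2k + 6) = 2/3
Cross-multiply: 3(1k + 6) = 2(2k + 6)
3k + 18 = 4k + 12
3k - 4k = 12 - 18
-1k = -6
k = -6/-1 = 6
A = 1×6 = 6, B = 2×6 = 12
= A = 6, B = 12

A = 6, B = 12


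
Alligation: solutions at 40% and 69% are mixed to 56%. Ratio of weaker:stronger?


Let x parts of 40% mix with y parts of 69%.
40x + 69y = 56(x + y)
40x + 69y = 56x + 56y
x(40 - 56) = y(56 - 69)
x/y = (69 - 56)/(56 - 40) = 13/16
Simplify: 13:16
= 13:16

13:16


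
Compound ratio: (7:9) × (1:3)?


Compound ratio = (7×1) : (9×3)
= 7:27
GCD = 1
= 7:27

7:27


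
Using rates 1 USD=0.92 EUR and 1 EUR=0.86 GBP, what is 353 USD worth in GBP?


Step 1: 353 USD × 0.92 = 324.76 EUR
Step 2: 324.76 EUR × 0.86 = 279.29 GBP
Implied rate USD→GBP = 0.92 × 0.86 = 0.7912
= 279.29 GBP

279.29 GBP


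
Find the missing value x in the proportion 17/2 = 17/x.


Cross multiply: 17 × x = 2 × 17
17x = 34
x = 34 / 17
= 2.00

2.00


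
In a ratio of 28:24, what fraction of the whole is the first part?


Total parts = 28 + 24 = 52
First part: 28/52 = 7/13
= 7/13

7/13


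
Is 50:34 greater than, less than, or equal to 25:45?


50/34 = 1.4706
25/45 = 0.5556
1.4706 > 0.5556, so 50:34 is greater
= greater than

greater than


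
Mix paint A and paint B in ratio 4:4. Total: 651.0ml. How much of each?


Total parts = 4 + 4 = 8
paint A: 651.0 × 4/8 = 325.5ml
paint B: 651.0 × 4/8 = 325.5ml
= 325.5ml and 325.5ml

325.5ml and 325.5ml


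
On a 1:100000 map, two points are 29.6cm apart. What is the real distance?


Real distance = map distance × scale
= 29.6cm × 100000
= 2960000 cm = 29600.0 m
= 29.600 km

29.600 km


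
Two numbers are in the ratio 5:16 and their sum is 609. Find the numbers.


Let A = 5k, B = 16k.
5k + 16k = 609
21k = 609 → k = 609/21 = 29
A = 5×29 = 145, B = 16×29 = 464
= A = 145, B = 464

A = 145, B = 464


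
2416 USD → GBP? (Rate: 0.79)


Amount × rate = 2416 × 0.79
= 1908.64 GBP

1908.64 GBP


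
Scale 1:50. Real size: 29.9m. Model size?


Model size = real / scale
= 29.9 / 50
= 0.5980 m

0.5980 m


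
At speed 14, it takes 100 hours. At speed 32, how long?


Inverse proportion: x × y = constant
k = 14 × 100 = 1400
y₂ = k / 32 = 1400 / 32
= 43.75

43.75


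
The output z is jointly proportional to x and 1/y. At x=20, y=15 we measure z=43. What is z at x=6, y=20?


z = k·x/y
Solve for k using the known point: k = z·y/x = 43×15/20 = 645/20 = 32.2500
Now evaluate at x=6, y=20:
z = k × 6 / 20 = (645 × 6) / (20 × 20) = 3870/400
= 9.6750

9.6750


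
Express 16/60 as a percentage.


Percentage = (part / whole) × 100
= (16 / 60) × 100
≈ 26.67%

26.67%


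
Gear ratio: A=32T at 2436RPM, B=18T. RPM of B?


Gear ratio = 32:18 = 16:9
RPM_B = RPM_A × (teeth_A / teeth_B)
= 2436 × (32/18)
= 4330.7 RPM

4330.7 RPM


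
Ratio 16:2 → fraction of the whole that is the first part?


Total parts = 16 + 2 = 18
First part: 16/18 = 8/9
= 8/9

8/9


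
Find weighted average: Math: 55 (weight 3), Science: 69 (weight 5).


Numerator = 55×3 + 69×5
= 165 + 345
= 510
Total weight = 8
Weighted avg = 510/8
= 63.75

63.75


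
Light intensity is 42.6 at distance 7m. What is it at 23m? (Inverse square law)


I₁d₁² = I₂d₂²
I₂ = I₁ × (d₁/d₂)²
= 42.6 × (7/23)²
= 42.6 × 49/529
= 2087.4/529
≈ 3.9459

3.9459


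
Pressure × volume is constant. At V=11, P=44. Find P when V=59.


Inverse proportion: x × y = constant
k = 11 × 44 = 484
y₂ = k / 59 = 484 / 59
= 8.20

8.20


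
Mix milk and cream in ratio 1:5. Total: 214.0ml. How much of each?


Total parts = 1 + 5 = 6
milk: 214.0 × 1/6 = 35.7ml
cream: 214.0 × 5/6 = 178.3ml
= 35.7ml and 178.3ml

35.7ml and 178.3ml


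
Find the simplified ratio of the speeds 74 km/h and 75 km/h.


Ratio = 74:75
GCD = 1
Simplified = 74:75
Time ratio (same distance) = 75:74
Speed ratio = 74:75

74:75


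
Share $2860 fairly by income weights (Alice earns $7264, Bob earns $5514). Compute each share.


Total income = 7264 + 5514 = $12778
Alice: $2860 × 7264/12778 = $1625.84
Bob: $2860 × 5514/12778 = $1234.16
= Alice: $1625.84, Bob: $1234.16

Alice: $1625.84, Bob: $1234.16


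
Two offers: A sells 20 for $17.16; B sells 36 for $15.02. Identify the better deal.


Deal A: $17.16/20 = $0.8580/unit
Deal B: $15.02/36 = $0.4172/unit
B is cheaper per unit
= Deal B

Deal B


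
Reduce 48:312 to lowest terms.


GCD(48, 312) = 24
48/24 : 312/24
= 2:13

2:13


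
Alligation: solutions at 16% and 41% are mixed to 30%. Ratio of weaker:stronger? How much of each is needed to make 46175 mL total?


Let x parts of 16% mix with y parts of 41%.
16x + 41y = 30(x + y)
16x + 41y = 30x + 30y
x(16 - 30) = y(30 - 41)
x/y = (41 - 30)/(30 - 16) = 11/14
Simplify: 11:14
Total parts = 25; one part = 46175/25 = 1847.00 mL
16% solution: 11×1847.00 = 20317.00 mL
41% solution: 14×1847.00 = 25858.00 mL
= ratio 11:14; 20317.00 mL and 25858.00 mL

ratio 11:14; 20317.00 mL and 25858.00 mL


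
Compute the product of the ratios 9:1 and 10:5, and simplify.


Compound ratio = (9×10) : (1×5)
= 90:5
GCD = 5
= 18:1

18:1


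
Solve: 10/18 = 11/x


Cross multiply: 10 × x = 18 × 11
10x = 198
x = 198 / 10
= 19.80

19.80


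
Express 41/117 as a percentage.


Percentage = (part / whole) × 100
= (41 / 117) × 100
≈ 35.04%

35.04%


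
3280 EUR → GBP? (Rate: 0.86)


Amount × rate = 3280 × 0.86
= 2820.80 GBP

2820.80 GBP


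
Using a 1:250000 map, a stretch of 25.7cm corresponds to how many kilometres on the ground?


Real distance = map distance × scale
= 25.7cm × 250000
= 6425000 cm = 64250.0 m
= 64.250 km

64.250 km


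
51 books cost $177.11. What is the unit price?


Unit rate = total / quantity
= 177.11 / 51
= $3.47 per unit

$3.47 per unit


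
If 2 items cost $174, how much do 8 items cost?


Direct proportion: y/x = constant
k = 174/2 = 87.0000
y₂ = k × 8 = 174 × 8 / 2 = 1392/2
= 696.00

696.00


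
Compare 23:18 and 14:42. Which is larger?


23/18 = 1.2778
14/42 = 0.3333
1.2778 > 0.3333, so 23:18 is greater
= 23:18

23:18


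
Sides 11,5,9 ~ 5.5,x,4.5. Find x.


Scale factor = 5.5/11 = 0.5
Missing side = 5 × 0.5
= 2.5

2.5


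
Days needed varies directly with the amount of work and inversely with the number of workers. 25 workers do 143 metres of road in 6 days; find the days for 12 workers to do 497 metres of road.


Days ∝ work / workers, so d₂ = d₁ × (m₁/m₂) × (w₂/w₁)
Workers factor (inverse): 25/12 ≈ 2.0833
Work factor (direct): 497/143 ≈ 3.4755
d₂ = 6 × 25/12 × 497/143 = (6 × 25 × 497) / (12 × 143) = 74550/1716
≈ 43.44 days

43.44 days


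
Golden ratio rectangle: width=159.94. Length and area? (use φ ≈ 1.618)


φ = (1 + √5) / 2 ≈ 1.618
Length = width × φ = 159.94 × 1.618 = 258.78292
≈ 258.78
Area = width × length = 159.94 × 258.78292 = 41389.7402248 ≈ 41389.74
= Length: 258.78, Area: 41389.74

Length: 258.78, Area: 41389.74


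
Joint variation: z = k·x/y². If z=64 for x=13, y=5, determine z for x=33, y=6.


z = k·x/y²
Solve for k using the known point: k = z·y²/x = 64×25/13 = 1600/13 ≈ 123.0769
Now evaluate at x=33, y=6:
z = k × 33 / 36 = (1600 × 33) / (13 × 36) = 52800/468
≈ 112.8205

112.8205


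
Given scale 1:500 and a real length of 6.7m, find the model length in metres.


Model size = real / scale
= 6.7 / 500
= 0.0134 m

0.0134 m


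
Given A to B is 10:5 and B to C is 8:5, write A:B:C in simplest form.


Match B: multiply A:B by 8 → 80:40
Multiply B:C by 5 → 40:25
Combined: 80:40:25
GCD = 5
= 16:8:5

16:8:5


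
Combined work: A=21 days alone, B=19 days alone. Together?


Rate of A = 1/21 per day
Rate of B = 1/19 per day
Combined rate = 1/21 + 1/19 = 40/399 ≈ 0.1003 per day
Days = 1 / combined rate = 399/40
≈ 9.98 days

9.98 days


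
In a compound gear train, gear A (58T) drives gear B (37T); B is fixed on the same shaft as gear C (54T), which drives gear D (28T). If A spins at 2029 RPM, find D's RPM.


Stage 1: RPM_B = RPM_A × t_A/t_B = 2029 × 58/37 = 117682/37 ≈ 3180.59
B and C share a shaft → RPM_C = RPM_B
Stage 2: RPM_D = RPM_C × t_C/t_D = RPM_A × (t_A×t_C)/(t_B×t_D)
Overall ratio = (58×54)/(37×28) = 3132/1036
RPM_D = 2029 × 3132/1036 = 6354828/1036
≈ 6134.00 RPM

6134.00 RPM


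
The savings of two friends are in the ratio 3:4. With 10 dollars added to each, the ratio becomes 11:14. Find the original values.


Let A = 3k, B = 4k.
(3k + 10) / (4k + 10) = 11/14
Cross-multiply: 14(3k + 10) = 11(4k + 10)
42k + 140 = 44k + 110
42k - 44k = 110 - 140
-2k = -30
k = -30/-2 = 15
A = 3×15 = 45, B = 4×15 = 60
= A = 45, B = 60

A = 45, B = 60


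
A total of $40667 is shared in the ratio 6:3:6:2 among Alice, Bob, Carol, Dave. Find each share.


Total parts = 6 + 3 + 6 + 2 = 17
Alice: 40667 × 6/17 = 14353.06
Bob: 40667 × 3/17 = 7176.53
Carol: 40667 × 6/17 = 14353.06
Dave: 40667 × 2/17 = 4784.35
= Alice: $14353.06, Bob: $7176.53, Carol: $14353.06, Dave: $4784.35

Alice: $14353.06, Bob: $7176.53, Carol: $14353.06, Dave: $4784.35


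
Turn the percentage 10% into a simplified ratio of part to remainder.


10% means 10 parts out of 100; remainder = 90
Part : remainder = 10:90
GCD = 10
= 1:9

1:9


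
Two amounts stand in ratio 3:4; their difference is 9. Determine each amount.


Let A = 3k, B = 4k.
4k - 3k = 9
1k = 9 → k = 9/1 = 9
A = 3×9 = 27, B = 4×9 = 36
= A = 27, B = 36

A = 27, B = 36


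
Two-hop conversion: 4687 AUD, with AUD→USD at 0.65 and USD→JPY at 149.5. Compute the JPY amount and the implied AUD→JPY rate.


Step 1: 4687 AUD × 0.65 = 3046.55 USD
Step 2: 3046.55 USD × 149.5 = 455459.23 JPY
Implied rate AUD→JPY = 0.65 × 149.5 = 97.1750
= 455459.23 JPY; implied rate 97.1750 JPY/AUD

455459.23 JPY; implied rate 97.1750 JPY/AUD


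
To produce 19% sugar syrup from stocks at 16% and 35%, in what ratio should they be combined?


Let x parts of 16% mix with y parts of 35%.
16x + 35y = 19(x + y)
16x + 35y = 19x + 19y
x(16 - 19) = y(19 - 35)
x/y = (35 - 19)/(19 - 16) = 16/3
Simplify: 16:3
= 16:3

16:3


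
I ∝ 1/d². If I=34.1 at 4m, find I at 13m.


I₁d₁² = I₂d₂²
I₂ = I₁ × (d₁/d₂)²
= 34.1 × (4/13)²
= 34.1 × 16/169
= 545.6/169
≈ 3.2284

3.2284


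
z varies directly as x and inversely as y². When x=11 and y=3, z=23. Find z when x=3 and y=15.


z = k·x/y²
Solve for k using the known point: k = z·y²/x = 23×9/11 = 207/11 ≈ 18.8182
Now evaluate at x=3, y=15:
z = k × 3 / 225 = (207 × 3) / (11 × 225) = 621/2475
≈ 0.2509

0.2509


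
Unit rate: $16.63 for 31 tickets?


Unit rate = total / quantity
= 16.63 / 31
= $0.54 per unit

$0.54 per unit


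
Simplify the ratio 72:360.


GCD(72, 360) = 72
72/72 : 360/72
= 1:5

1:5


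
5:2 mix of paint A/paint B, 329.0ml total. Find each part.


Total parts = 5 + 2 = 7
paint A: 329.0 × 5/7 = 235.0ml
paint B: 329.0 × 2/7 = 94.0ml
= 235.0ml and 94.0ml

235.0ml and 94.0ml


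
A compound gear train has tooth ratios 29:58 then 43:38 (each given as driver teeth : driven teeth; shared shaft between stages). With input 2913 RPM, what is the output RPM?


Stage 1: RPM_B = RPM_A × t_A/t_B = 2913 × 29/58 = 84477/58 = 1456.50
B and C share a shaft → RPM_C = RPM_B
Stage 2: RPM_D = RPM_C × t_C/t_D = RPM_A × (t_A×t_C)/(t_B×t_D)
Overall ratio = (29×43)/(58×38) = 1247/2204
RPM_D = 2913 × 1247/2204 = 3632511/2204
≈ 1648.14 RPM

1648.14 RPM


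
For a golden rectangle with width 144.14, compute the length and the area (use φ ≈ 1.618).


φ = (1 + √5) / 2 ≈ 1.618
Length = width × φ = 144.14 × 1.618 = 233.21852
≈ 233.22
Area = width × length = 144.14 × 233.21852 = 33616.1174728 ≈ 33616.12
= Length: 233.22, Area: 33616.12

Length: 233.22, Area: 33616.12


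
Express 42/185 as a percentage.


Percentage = (part / whole) × 100
= (42 / 185) × 100
≈ 22.70%

22.70%


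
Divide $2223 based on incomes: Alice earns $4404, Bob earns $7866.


Total income = 4404 + 7866 = $12270
Alice: $2223 × 4404/12270 = $797.89
Bob: $2223 × 7866/12270 = $1425.11
= Alice: $797.89, Bob: $1425.11

Alice: $797.89, Bob: $1425.11


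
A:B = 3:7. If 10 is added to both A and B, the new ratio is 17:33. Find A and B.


Let A = 3k, B = 7k.
(3k + 10) / (7k + 10) = 17/33
Cross-multiply: 33(3k + 10) = 17(7k + 10)
99k + 330 = 119k + 170
99k - 119k = 170 - 330
-20k = -160
k = -160/-20 = 8
A = 3×8 = 24, B = 7×8 = 56
= A = 24, B = 56

A = 24, B = 56


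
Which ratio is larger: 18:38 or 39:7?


18/38 = 0.4737
39/7 = 5.5714
0.4737 < 5.5714, so 18:38 is less
= 39:7

39:7


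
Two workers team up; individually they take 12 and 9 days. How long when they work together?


Rate of A = 1/12 per day
Rate of B = 1/9 per day
Combined rate = 1/12 + 1/9 = 21/108 ≈ 0.1944 per day
Days = 1 / combined rate = 108/21
≈ 5.14 days

5.14 days


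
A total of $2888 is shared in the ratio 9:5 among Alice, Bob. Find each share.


Total parts = 9 + 5 = 14
Alice: 2888 × 9/14 = 1856.57
Bob: 2888 × 5/14 = 1031.43
= Alice: $1856.57, Bob: $1031.43

Alice: $1856.57, Bob: $1031.43


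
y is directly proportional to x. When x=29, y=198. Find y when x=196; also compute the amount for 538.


Direct proportion: y/x = constant
k = 198/29 ≈ 6.8276
y at x=196: k × 196 = 198 × 196 / 29 = 38808/29 ≈ 1338.21
y at x=538: k × 538 = 198 × 538 / 29 = 106524/29 ≈ 3673.24
= 1338.21 and 3673.24

1338.21 and 3673.24


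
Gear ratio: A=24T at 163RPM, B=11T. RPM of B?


Gear ratio = 24:11 = 24:11
RPM_B = RPM_A × (teeth_A / teeth_B)
= 163 × (24/11)
= 355.6 RPM

355.6 RPM


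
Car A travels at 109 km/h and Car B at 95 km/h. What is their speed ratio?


Ratio = 109:95
GCD = 1
Simplified = 109:95
Time ratio (same distance) = 95:109
Speed ratio = 109:95

109:95


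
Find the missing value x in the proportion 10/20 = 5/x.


Cross multiply: 10 × x = 20 × 5
10x = 100
x = 100 / 10
= 10.00

10.00


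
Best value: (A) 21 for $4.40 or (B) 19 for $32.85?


Deal A: $4.40/21 = $0.2095/unit
Deal B: $32.85/19 = $1.7289/unit
A is cheaper per unit
= Deal A

Deal A


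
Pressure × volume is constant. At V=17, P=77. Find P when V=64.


Inverse proportion: x × y = constant
k = 17 × 77 = 1309
y₂ = k / 64 = 1309 / 64
= 20.45

20.45


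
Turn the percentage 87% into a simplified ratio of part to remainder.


87% means 87 parts out of 100; remainder = 13
Part : remainder = 87:13
GCD = 1
= 87:13

87:13


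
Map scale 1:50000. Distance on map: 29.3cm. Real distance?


Real distance = map distance × scale
= 29.3cm × 50000
= 1465000 cm = 14650.0 m
= 14.650 km

14.650 km


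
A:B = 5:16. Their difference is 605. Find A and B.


Let A = 5k, B = 16k.
16k - 5k = 605
11k = 605 → k = 605/11 = 55
A = 5×55 = 275, B = 16×55 = 880
= A = 275, B = 880

A = 275, B = 880


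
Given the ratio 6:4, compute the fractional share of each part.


Total parts = 6 + 4 = 10
First part: 6/10 = 3/5
Second part: 4/10 = 2/5
= 3/5 and 2/5

3/5 and 2/5


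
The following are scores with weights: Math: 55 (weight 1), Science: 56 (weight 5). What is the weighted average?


Numerator = 55×1 + 56×5
= 55 + 280
= 335
Total weight = 6
Weighted avg = 335/6
= 55.83

55.83


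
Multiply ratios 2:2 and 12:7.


Compound ratio = (2×12) : (2×7)
= 24:14
GCD = 2
= 12:7

12:7


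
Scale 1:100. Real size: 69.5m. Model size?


Model size = real / scale
= 69.5 / 100
= 0.6950 m

0.6950 m


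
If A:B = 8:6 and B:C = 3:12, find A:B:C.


Match B: multiply A:B by 3 → 24:18
Multiply B:C by 6 → 18:72
Combined: 24:18:72
GCD = 6
= 4:3:12

4:3:12


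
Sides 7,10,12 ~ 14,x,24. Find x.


Scale factor = 14/7 = 2
Missing side = 10 × 2
= 20.0

20.0


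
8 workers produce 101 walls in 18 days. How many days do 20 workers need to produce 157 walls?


Days ∝ work / workers, so d₂ = d₁ × (m₁/m₂) × (w₂/w₁)
Workers factor (inverse): 8/20 = 0.4000
Work factor (direct): 157/101 ≈ 1.5545
d₂ = 18 × 8/20 × 157/101 = (18 × 8 × 157) / (20 × 101) = 22608/2020
≈ 11.19 days

11.19 days


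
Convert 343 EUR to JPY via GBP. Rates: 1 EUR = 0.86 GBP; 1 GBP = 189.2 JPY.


Step 1: 343 EUR × 0.86 = 294.98 GBP
Step 2: 294.98 GBP × 189.2 = 55810.22 JPY
Implied rate EUR→JPY = 0.86 × 189.2 = 162.7120
= 55810.22 JPY

55810.22 JPY


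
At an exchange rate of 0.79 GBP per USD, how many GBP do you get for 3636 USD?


Amount × rate = 3636 × 0.79
= 2872.44 GBP

2872.44 GBP


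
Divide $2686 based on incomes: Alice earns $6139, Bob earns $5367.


Total income = 6139 + 5367 = $11506
Alice: $2686 × 6139/11506 = $1433.11
Bob: $2686 × 5367/11506 = $1252.89
= Alice: $1433.11, Bob: $1252.89

Alice: $1433.11, Bob: $1252.89


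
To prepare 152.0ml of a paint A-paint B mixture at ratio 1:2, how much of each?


Total parts = 1 + 2 = 3
paint A: 152.0 × 1/3 = 50.7ml
paint B: 152.0 × 2/3 = 101.3ml
= 50.7ml and 101.3ml

50.7ml and 101.3ml


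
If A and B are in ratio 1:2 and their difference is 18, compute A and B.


Let A = 1k, B = 2k.
2k - 1k = 18
1k = 18 → k = 18/1 = 18
A = 1×18 = 18, B = 2×18 = 36
= A = 18, B = 36

A = 18, B = 36


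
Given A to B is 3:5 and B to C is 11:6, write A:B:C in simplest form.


Match B: multiply A:B by 11 → 33:55
Multiply B:C by 5 → 55:30
Combined: 33:55:30
GCD = 1
= 33:55:30

33:55:30


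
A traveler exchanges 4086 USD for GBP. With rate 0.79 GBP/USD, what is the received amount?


Amount × rate = 4086 × 0.79
= 3227.94 GBP

3227.94 GBP


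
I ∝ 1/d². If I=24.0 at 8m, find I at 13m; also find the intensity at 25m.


I₁d₁² = I₂d₂²
I at 13m = 24.0 × (8/13)² = 24.0 × 64/169 = 1536/169 ≈ 9.0888
I at 25m = 24.0 × (8/25)² = 24.0 × 64/625 = 1536/625 = 2.4576
= 9.0888 and 2.4576

9.0888 and 2.4576


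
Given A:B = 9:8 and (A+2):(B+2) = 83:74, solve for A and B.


Let A = 9k, B = 8k.
(9k + 2) / (8k + 2) = 83/74
Cross-multiply: 74(9k + 2) = 83(8k + 2)
666k + 148 = 664k + 166
666k - 664k = 166 - 148
2k = 18
k = 18/2 = 9
A = 9×9 = 81, B = 8×9 = 72
= A = 81, B = 72

A = 81, B = 72


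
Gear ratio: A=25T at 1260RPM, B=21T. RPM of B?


Gear ratio = 25:21 = 25:21
RPM_B = RPM_A × (teeth_A / teeth_B)
= 1260 × (25/21)
= 1500.0 RPM

1500.0 RPM


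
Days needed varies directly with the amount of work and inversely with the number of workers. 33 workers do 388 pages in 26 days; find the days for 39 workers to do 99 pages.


Days ∝ work / workers, so d₂ = d₁ × (m₁/m₂) × (w₂/w₁)
Workers factor (inverse): 33/39 ≈ 0.8462
Work factor (direct): 99/388 ≈ 0.2552
d₂ = 26 × 33/39 × 99/388 = (26 × 33 × 99) / (39 × 388) = 84942/15132
≈ 5.61 days

5.61 days


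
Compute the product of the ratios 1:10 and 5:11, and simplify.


Compound ratio = (1×5) : (10×11)
= 5:110
GCD = 5
= 1:22

1:22


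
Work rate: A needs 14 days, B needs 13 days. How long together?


Rate of A = 1/14 per day
Rate of B = 1/13 per day
Combined rate = 1/14 + 1/13 = 27/182 ≈ 0.1484 per day
Days = 1 / combined rate = 182/27
≈ 6.74 days

6.74 days


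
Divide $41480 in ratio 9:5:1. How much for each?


Total parts = 9 + 5 + 1 = 15
Part 1: 41480 × 9/15 = 24888.00
Part 2: 41480 × 5/15 = 13826.67
Part 3: 41480 × 1/15 = 2765.33
= Part 1: $24888.00, Part 2: $13826.67, Part 3: $2765.33

Part 1: $24888.00, Part 2: $13826.67, Part 3: $2765.33


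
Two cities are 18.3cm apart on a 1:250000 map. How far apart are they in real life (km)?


Real distance = map distance × scale
= 18.3cm × 250000
= 4575000 cm = 45750.0 m
= 45.750 km

45.750 km


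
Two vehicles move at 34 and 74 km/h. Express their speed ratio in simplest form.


Ratio = 34:74
GCD = 2
Simplified = 17:37
Time ratio (same distance) = 37:17
Speed ratio = 17:37

17:37


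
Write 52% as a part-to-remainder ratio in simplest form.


52% means 52 parts out of 100; remainder = 48
Part : remainder = 52:48
GCD = 4
= 13:12

13:12


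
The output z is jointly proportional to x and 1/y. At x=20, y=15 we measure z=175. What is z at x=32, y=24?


z = k·x/y
Solve for k using the known point: k = z·y/x = 175×15/20 = 2625/20 = 131.2500
Now evaluate at x=32, y=24:
z = k × 32 / 24 = (2625 × 32) / (20 × 24) = 84000/480
= 175.0000

175.0000


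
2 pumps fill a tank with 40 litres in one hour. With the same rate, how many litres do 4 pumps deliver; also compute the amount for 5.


Direct proportion: y/x = constant
k = 40/2 = 20.0000
y at x=4: k × 4 = 40 × 4 / 2 = 160/2 = 80.00
y at x=5: k × 5 = 40 × 5 / 2 = 200/2 = 100.00
= 80.00 and 100.00

80.00 and 100.00


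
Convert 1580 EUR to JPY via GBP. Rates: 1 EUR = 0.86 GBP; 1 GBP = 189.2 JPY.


Step 1: 1580 EUR × 0.86 = 1358.80 GBP
Step 2: 1358.80 GBP × 189.2 = 257084.96 JPY
Implied rate EUR→JPY = 0.86 × 189.2 = 162.7120
= 257084.96 JPY

257084.96 JPY


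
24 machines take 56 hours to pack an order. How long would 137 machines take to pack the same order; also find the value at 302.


Inverse proportion: x × y = constant
k = 24 × 56 = 1344
At x=137: k/137 = 9.81
At x=302: k/302 = 4.45
= 9.81 and 4.45

9.81 and 4.45


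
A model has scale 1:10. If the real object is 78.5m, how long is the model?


Model size = real / scale
= 78.5 / 10
= 7.8500 m

7.8500 m


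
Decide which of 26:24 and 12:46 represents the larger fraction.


26/24 = 1.0833
12/46 = 0.2609
1.0833 > 0.2609, so 26:24 is greater
= 26:24

26:24


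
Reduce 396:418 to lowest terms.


GCD(396, 418) = 22
396/22 : 418/22
= 18:19

18:19


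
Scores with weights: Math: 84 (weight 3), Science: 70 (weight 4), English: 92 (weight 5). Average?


Numerator = 84×3 + 70×4 + 92×5
= 252 + 280 + 460
= 992
Total weight = 12
Weighted avg = 992/12
= 82.67

82.67


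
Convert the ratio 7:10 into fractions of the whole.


Total parts = 7 + 10 = 17
First part: 7/17 = 7/17
Second part: 10/17 = 10/17
= 7/17 and 10/17

7/17 and 10/17


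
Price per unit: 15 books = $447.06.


Unit rate = total / quantity
= 447.06 / 15
= $29.80 per unit

$29.80 per unit


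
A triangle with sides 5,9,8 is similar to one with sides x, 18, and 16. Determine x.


Scale factor = 18/9 = 2
Missing side = 5 × 2
= 10.0

10.0


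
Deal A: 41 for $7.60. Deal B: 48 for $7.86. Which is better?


Deal A: $7.60/41 = $0.1854/unit
Deal B: $7.86/48 = $0.1638/unit
B is cheaper per unit
= Deal B

Deal B


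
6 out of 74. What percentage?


Percentage = (part / whole) × 100
= (6 / 74) × 100
≈ 8.11%

8.11%


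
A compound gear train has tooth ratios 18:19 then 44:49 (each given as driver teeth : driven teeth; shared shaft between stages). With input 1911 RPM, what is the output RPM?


Stage 1: RPM_B = RPM_A × t_A/t_B = 1911 × 18/19 = 34398/19 ≈ 1810.42
B and C share a shaft → RPM_C = RPM_B
Stage 2: RPM_D = RPM_C × t_C/t_D = RPM_A × (t_A×t_C)/(t_B×t_D)
Overall ratio = (18×44)/(19×49) = 792/931
RPM_D = 1911 × 792/931 = 1513512/931
≈ 1625.68 RPM

1625.68 RPM


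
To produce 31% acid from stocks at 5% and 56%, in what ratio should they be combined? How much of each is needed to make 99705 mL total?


Let x parts of 5% mix with y parts of 56%.
5x + 56y = 31(x + y)
5x + 56y = 31x + 31y
x(5 - 31) = y(31 - 56)
x/y = (56 - 31)/(31 - 5) = 25/26
Simplify: 25:26
Total parts = 51; one part = 99705/51 = 1955.00 mL
5% solution: 25×1955.00 = 48875.00 mL
56% solution: 26×1955.00 = 50830.00 mL
= ratio 25:26; 48875.00 mL and 50830.00 mL

ratio 25:26; 48875.00 mL and 50830.00 mL


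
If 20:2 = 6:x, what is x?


Cross multiply: 20 × x = 2 × 6
20x = 12
x = 12 / 20
= 0.60

0.60


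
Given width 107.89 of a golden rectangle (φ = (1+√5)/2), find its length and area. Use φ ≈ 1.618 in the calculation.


φ = (1 + √5) / 2 ≈ 1.618
Length = width × φ = 107.89 × 1.618 = 174.56602
≈ 174.57
Area = width × length = 107.89 × 174.56602 = 18833.9278978 ≈ 18833.93
= Length: 174.57, Area: 18833.93

Length: 174.57, Area: 18833.93


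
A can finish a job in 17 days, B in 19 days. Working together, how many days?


Rate of A = 1/17 per day
Rate of B = 1/19 per day
Combined rate = 1/17 + 1/19 = 36/323 ≈ 0.1115 per day
Days = 1 / combined rate = 323/36
≈ 8.97 days

8.97 days


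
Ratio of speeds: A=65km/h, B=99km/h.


Ratio = 65:99
GCD = 1
Simplified = 65:99
Time ratio (same distance) = 99:65
Speed ratio = 65:99

65:99


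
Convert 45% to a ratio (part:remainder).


45% means 45 parts out of 100; remainder = 55
Part : remainder = 45:55
GCD = 5
= 9:11

9:11


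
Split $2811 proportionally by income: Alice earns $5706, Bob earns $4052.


Total income = 5706 + 4052 = $9758
Alice: $2811 × 5706/9758 = $1643.73
Bob: $2811 × 4052/9758 = $1167.27
= Alice: $1643.73, Bob: $1167.27

Alice: $1643.73, Bob: $1167.27


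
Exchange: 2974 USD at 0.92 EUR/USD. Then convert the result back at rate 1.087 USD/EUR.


Amount × rate = 2974 × 0.92 = 2736.08 EUR
Round-trip: 2736.08 × 1.087 = 2974.12 USD
= 2736.08 EUR, then 2974.12 USD

2736.08 EUR, then 2974.12 USD


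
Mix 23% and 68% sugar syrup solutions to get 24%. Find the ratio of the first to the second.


Let x parts of 23% mix with y parts of 68%.
23x + 68y = 24(x + y)
23x + 68y = 24x + 24y
x(23 - 24) = y(24 - 68)
x/y = (68 - 24)/(24 - 23) = 44/1
Simplify: 44:1
= 44:1

44:1


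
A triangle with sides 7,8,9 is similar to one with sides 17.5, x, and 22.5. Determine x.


Scale factor = 17.5/7 = 2.5
Missing side = 8 × 2.5
= 20.0

20.0


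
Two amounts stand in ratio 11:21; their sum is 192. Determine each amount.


Let A = 11k, B = 21k.
11k + 21k = 192
32k = 192 → k = 192/32 = 6
A = 11×6 = 66, B = 21×6 = 126
= A = 66, B = 126

A = 66, B = 126


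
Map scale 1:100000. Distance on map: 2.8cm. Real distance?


Real distance = map distance × scale
= 2.8cm × 100000
= 280000 cm = 2800.0 m
= 2.800 km

2.800 km


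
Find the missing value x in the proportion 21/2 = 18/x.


Cross multiply: 21 × x = 2 × 18
21x = 36
x = 36 / 21
= 1.71

1.71


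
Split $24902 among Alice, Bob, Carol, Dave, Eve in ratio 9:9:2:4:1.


Total parts = 9 + 9 + 2 + 4 + 1 = 25
Alice: 24902 × 9/25 = 8964.72
Bob: 24902 × 9/25 = 8964.72
Carol: 24902 × 2/25 = 1992.16
Dave: 24902 × 4/25 = 3984.32
Eve: 24902 × 1/25 = 996.08
= Alice: $8964.72, Bob: $8964.72, Carol: $1992.16, Dave: $3984.32, Eve: $996.08

Alice: $8964.72, Bob: $8964.72, Carol: $1992.16, Dave: $3984.32, Eve: $996.08


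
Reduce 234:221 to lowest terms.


GCD(234, 221) = 13
234/13 : 221/13
= 18:17

18:17


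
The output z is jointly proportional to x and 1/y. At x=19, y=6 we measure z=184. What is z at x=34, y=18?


z = k·x/y
Solve for k using the known point: k = z·y/x = 184×6/19 = 1104/19 ≈ 58.1053
Now evaluate at x=34, y=18:
z = k × 34 / 18 = (1104 × 34) / (19 × 18) = 37536/342
≈ 109.7544

109.7544


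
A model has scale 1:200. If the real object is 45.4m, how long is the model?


Model size = real / scale
= 45.4 / 200
= 0.2270 m

0.2270 m


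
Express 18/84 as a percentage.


Percentage = (part / whole) × 100
= (18 / 84) × 100
≈ 21.43%

21.43%
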